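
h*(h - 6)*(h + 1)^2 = h^4 - 4*h^3 - 11*h^2 - 6*h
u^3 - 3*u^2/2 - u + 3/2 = (u - 3/2)*(u - 1)*(u + 1)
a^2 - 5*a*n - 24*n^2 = (a - 8*n)*(a + 3*n)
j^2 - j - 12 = (j - 4)*(j + 3)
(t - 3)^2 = t^2 - 6*t + 9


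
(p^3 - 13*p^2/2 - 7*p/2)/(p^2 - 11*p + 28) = p*(2*p + 1)/(2*(p - 4))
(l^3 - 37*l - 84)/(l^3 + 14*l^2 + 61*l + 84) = (l - 7)/(l + 7)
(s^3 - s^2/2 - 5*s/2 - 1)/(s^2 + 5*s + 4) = (s^2 - 3*s/2 - 1)/(s + 4)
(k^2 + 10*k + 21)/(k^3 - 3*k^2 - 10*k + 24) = (k + 7)/(k^2 - 6*k + 8)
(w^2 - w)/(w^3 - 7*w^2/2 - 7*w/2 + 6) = 2*w/(2*w^2 - 5*w - 12)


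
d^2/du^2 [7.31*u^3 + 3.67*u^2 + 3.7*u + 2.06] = 43.86*u + 7.34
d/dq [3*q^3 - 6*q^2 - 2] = 3*q*(3*q - 4)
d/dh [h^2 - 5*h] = 2*h - 5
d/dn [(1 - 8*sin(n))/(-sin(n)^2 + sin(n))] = (-8*cos(n) + 2/tan(n) - cos(n)/sin(n)^2)/(sin(n) - 1)^2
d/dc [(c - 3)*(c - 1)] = 2*c - 4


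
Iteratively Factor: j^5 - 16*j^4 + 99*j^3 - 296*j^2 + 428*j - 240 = (j - 5)*(j^4 - 11*j^3 + 44*j^2 - 76*j + 48) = (j - 5)*(j - 3)*(j^3 - 8*j^2 + 20*j - 16) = (j - 5)*(j - 3)*(j - 2)*(j^2 - 6*j + 8) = (j - 5)*(j - 4)*(j - 3)*(j - 2)*(j - 2)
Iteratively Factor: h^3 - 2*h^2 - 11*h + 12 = (h - 4)*(h^2 + 2*h - 3) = (h - 4)*(h + 3)*(h - 1)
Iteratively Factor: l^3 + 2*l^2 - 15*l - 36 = (l - 4)*(l^2 + 6*l + 9) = (l - 4)*(l + 3)*(l + 3)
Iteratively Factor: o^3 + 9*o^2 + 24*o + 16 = (o + 4)*(o^2 + 5*o + 4) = (o + 4)^2*(o + 1)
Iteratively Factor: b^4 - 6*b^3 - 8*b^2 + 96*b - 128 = (b - 4)*(b^3 - 2*b^2 - 16*b + 32) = (b - 4)*(b - 2)*(b^2 - 16) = (b - 4)^2*(b - 2)*(b + 4)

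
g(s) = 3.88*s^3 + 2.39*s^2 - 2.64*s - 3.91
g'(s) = 11.64*s^2 + 4.78*s - 2.64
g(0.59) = -3.84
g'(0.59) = 4.23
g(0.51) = -4.12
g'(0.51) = 2.83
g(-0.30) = -3.01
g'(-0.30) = -3.03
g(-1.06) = -3.05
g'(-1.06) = 5.37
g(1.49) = 10.30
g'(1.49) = 30.32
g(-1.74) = -12.52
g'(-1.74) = 24.28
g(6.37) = 1079.13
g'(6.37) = 500.12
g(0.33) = -4.38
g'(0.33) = 0.20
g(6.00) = 904.37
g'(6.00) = 445.08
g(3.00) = 114.44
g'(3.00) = 116.46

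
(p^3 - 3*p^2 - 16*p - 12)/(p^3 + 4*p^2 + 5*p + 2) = (p - 6)/(p + 1)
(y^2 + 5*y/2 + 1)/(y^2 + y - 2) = (y + 1/2)/(y - 1)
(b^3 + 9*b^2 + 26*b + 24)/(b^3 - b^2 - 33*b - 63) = (b^2 + 6*b + 8)/(b^2 - 4*b - 21)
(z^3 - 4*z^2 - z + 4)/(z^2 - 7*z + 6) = (z^2 - 3*z - 4)/(z - 6)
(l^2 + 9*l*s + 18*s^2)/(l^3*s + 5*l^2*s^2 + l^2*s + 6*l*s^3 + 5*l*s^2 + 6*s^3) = (l + 6*s)/(s*(l^2 + 2*l*s + l + 2*s))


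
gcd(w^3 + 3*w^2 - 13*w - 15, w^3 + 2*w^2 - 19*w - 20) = w^2 + 6*w + 5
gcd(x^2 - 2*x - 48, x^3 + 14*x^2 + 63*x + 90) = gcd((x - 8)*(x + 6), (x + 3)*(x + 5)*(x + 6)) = x + 6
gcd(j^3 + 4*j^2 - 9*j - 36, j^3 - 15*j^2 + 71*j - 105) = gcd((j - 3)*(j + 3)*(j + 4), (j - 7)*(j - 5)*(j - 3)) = j - 3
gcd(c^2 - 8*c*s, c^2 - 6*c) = c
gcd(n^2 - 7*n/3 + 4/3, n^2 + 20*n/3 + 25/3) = 1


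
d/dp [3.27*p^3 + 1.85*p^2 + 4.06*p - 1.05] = 9.81*p^2 + 3.7*p + 4.06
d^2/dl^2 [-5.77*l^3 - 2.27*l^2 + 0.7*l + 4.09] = -34.62*l - 4.54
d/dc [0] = 0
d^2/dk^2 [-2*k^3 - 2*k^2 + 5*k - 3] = -12*k - 4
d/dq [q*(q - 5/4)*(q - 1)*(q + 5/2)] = 4*q^3 + 3*q^2/4 - 35*q/4 + 25/8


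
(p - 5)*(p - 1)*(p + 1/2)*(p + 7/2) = p^4 - 2*p^3 - 69*p^2/4 + 19*p/2 + 35/4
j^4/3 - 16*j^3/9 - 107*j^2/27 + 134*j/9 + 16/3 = (j/3 + 1)*(j - 6)*(j - 8/3)*(j + 1/3)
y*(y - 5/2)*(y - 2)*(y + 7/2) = y^4 - y^3 - 43*y^2/4 + 35*y/2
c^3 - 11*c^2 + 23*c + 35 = (c - 7)*(c - 5)*(c + 1)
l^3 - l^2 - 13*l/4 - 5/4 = (l - 5/2)*(l + 1/2)*(l + 1)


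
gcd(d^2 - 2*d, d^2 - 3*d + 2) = d - 2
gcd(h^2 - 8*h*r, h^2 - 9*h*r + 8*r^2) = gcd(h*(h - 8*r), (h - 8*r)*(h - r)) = -h + 8*r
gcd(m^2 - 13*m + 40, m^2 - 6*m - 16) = m - 8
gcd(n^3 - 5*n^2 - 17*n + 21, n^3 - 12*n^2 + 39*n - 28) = n^2 - 8*n + 7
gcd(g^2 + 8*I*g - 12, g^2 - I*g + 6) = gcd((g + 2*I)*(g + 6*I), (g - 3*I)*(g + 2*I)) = g + 2*I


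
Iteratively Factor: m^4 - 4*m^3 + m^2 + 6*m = (m)*(m^3 - 4*m^2 + m + 6) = m*(m - 3)*(m^2 - m - 2) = m*(m - 3)*(m + 1)*(m - 2)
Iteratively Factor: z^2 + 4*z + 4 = (z + 2)*(z + 2)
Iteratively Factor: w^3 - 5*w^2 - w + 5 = (w - 1)*(w^2 - 4*w - 5) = (w - 1)*(w + 1)*(w - 5)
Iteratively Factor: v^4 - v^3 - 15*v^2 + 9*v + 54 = (v - 3)*(v^3 + 2*v^2 - 9*v - 18) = (v - 3)*(v + 3)*(v^2 - v - 6) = (v - 3)^2*(v + 3)*(v + 2)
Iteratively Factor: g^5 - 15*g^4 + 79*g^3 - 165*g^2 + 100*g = (g - 1)*(g^4 - 14*g^3 + 65*g^2 - 100*g) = g*(g - 1)*(g^3 - 14*g^2 + 65*g - 100) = g*(g - 5)*(g - 1)*(g^2 - 9*g + 20) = g*(g - 5)^2*(g - 1)*(g - 4)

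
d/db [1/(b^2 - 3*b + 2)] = (3 - 2*b)/(b^2 - 3*b + 2)^2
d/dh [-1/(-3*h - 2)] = -3/(3*h + 2)^2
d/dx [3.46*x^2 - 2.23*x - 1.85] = 6.92*x - 2.23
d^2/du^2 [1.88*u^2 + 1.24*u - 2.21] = 3.76000000000000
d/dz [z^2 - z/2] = 2*z - 1/2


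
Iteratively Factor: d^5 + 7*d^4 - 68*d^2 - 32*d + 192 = (d + 3)*(d^4 + 4*d^3 - 12*d^2 - 32*d + 64) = (d - 2)*(d + 3)*(d^3 + 6*d^2 - 32) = (d - 2)*(d + 3)*(d + 4)*(d^2 + 2*d - 8) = (d - 2)*(d + 3)*(d + 4)^2*(d - 2)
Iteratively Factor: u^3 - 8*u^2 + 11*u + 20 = (u - 5)*(u^2 - 3*u - 4) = (u - 5)*(u + 1)*(u - 4)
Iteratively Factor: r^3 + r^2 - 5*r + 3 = (r - 1)*(r^2 + 2*r - 3) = (r - 1)*(r + 3)*(r - 1)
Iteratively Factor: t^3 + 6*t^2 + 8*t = (t + 4)*(t^2 + 2*t) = t*(t + 4)*(t + 2)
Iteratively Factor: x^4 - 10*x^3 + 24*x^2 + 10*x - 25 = (x - 5)*(x^3 - 5*x^2 - x + 5) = (x - 5)*(x + 1)*(x^2 - 6*x + 5) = (x - 5)*(x - 1)*(x + 1)*(x - 5)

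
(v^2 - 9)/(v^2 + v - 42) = (v^2 - 9)/(v^2 + v - 42)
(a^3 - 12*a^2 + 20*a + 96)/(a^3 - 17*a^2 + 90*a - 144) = (a + 2)/(a - 3)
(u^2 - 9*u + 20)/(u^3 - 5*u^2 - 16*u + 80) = 1/(u + 4)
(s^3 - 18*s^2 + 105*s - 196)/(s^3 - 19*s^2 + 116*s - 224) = (s - 7)/(s - 8)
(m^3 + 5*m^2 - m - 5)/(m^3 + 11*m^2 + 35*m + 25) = (m - 1)/(m + 5)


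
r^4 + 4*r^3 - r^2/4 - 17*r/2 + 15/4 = (r - 1)*(r - 1/2)*(r + 5/2)*(r + 3)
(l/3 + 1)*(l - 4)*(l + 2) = l^3/3 + l^2/3 - 14*l/3 - 8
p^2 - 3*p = p*(p - 3)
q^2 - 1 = (q - 1)*(q + 1)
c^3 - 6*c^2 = c^2*(c - 6)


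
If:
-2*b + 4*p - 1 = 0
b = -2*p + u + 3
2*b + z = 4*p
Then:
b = u/2 + 5/4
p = u/4 + 7/8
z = 1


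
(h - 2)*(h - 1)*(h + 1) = h^3 - 2*h^2 - h + 2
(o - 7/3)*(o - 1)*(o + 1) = o^3 - 7*o^2/3 - o + 7/3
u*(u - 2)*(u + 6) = u^3 + 4*u^2 - 12*u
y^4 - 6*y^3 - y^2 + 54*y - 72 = (y - 4)*(y - 3)*(y - 2)*(y + 3)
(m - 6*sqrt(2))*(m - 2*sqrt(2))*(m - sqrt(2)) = m^3 - 9*sqrt(2)*m^2 + 40*m - 24*sqrt(2)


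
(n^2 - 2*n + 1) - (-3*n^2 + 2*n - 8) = 4*n^2 - 4*n + 9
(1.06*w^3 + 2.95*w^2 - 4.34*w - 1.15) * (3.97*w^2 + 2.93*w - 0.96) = 4.2082*w^5 + 14.8173*w^4 - 9.6039*w^3 - 20.1137*w^2 + 0.796899999999999*w + 1.104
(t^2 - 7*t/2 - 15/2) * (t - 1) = t^3 - 9*t^2/2 - 4*t + 15/2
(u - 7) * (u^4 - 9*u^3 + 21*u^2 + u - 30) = u^5 - 16*u^4 + 84*u^3 - 146*u^2 - 37*u + 210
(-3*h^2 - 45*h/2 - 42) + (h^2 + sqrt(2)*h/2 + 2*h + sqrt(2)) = -2*h^2 - 41*h/2 + sqrt(2)*h/2 - 42 + sqrt(2)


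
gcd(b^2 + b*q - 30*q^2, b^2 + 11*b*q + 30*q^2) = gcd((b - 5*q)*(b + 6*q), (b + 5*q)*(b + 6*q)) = b + 6*q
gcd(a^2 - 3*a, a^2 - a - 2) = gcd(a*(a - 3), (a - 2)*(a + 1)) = 1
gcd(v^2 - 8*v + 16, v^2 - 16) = v - 4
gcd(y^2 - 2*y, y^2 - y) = y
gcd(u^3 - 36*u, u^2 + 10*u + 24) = u + 6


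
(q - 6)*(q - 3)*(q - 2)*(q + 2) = q^4 - 9*q^3 + 14*q^2 + 36*q - 72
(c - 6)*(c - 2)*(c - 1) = c^3 - 9*c^2 + 20*c - 12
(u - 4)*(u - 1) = u^2 - 5*u + 4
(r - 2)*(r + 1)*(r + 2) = r^3 + r^2 - 4*r - 4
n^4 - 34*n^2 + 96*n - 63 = (n - 3)^2*(n - 1)*(n + 7)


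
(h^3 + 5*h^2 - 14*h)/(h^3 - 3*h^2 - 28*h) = (-h^2 - 5*h + 14)/(-h^2 + 3*h + 28)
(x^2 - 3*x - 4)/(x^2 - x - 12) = (x + 1)/(x + 3)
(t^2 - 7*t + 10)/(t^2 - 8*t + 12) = (t - 5)/(t - 6)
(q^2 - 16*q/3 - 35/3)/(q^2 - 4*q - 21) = (q + 5/3)/(q + 3)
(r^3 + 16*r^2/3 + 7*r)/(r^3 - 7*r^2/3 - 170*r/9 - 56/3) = 3*r*(r + 3)/(3*r^2 - 14*r - 24)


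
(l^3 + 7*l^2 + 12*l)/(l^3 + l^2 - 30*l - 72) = l/(l - 6)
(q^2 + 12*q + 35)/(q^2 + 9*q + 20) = (q + 7)/(q + 4)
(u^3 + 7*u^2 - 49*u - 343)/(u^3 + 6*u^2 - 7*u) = (u^2 - 49)/(u*(u - 1))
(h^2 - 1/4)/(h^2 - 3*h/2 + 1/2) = (h + 1/2)/(h - 1)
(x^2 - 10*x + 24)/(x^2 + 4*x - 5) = (x^2 - 10*x + 24)/(x^2 + 4*x - 5)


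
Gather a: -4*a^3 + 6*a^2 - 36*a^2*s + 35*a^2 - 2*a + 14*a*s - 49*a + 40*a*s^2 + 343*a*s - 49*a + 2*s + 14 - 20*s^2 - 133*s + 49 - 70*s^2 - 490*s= -4*a^3 + a^2*(41 - 36*s) + a*(40*s^2 + 357*s - 100) - 90*s^2 - 621*s + 63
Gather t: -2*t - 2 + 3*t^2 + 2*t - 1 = 3*t^2 - 3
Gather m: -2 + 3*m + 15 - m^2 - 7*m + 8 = -m^2 - 4*m + 21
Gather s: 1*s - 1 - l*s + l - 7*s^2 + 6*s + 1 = l - 7*s^2 + s*(7 - l)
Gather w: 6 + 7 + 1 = 14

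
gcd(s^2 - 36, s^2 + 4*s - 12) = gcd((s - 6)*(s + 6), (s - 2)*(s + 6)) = s + 6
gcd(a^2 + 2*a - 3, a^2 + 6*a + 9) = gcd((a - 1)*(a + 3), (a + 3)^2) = a + 3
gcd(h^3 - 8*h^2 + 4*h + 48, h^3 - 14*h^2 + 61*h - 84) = h - 4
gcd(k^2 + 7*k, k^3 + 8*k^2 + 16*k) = k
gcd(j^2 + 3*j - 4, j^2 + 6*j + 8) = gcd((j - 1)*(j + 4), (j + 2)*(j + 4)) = j + 4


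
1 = 1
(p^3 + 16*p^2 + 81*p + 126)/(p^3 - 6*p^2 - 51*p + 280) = (p^2 + 9*p + 18)/(p^2 - 13*p + 40)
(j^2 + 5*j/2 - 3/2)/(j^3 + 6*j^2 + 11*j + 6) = (j - 1/2)/(j^2 + 3*j + 2)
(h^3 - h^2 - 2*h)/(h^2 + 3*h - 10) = h*(h + 1)/(h + 5)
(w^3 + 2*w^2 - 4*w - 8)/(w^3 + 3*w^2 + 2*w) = (w^2 - 4)/(w*(w + 1))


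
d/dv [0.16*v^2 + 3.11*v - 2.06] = 0.32*v + 3.11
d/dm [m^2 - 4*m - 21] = 2*m - 4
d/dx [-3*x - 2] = -3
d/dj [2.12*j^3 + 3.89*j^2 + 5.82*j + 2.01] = 6.36*j^2 + 7.78*j + 5.82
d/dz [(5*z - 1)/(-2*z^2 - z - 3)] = (-10*z^2 - 5*z + (4*z + 1)*(5*z - 1) - 15)/(2*z^2 + z + 3)^2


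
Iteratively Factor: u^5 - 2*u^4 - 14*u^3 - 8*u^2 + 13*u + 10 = (u + 1)*(u^4 - 3*u^3 - 11*u^2 + 3*u + 10) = (u - 5)*(u + 1)*(u^3 + 2*u^2 - u - 2) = (u - 5)*(u - 1)*(u + 1)*(u^2 + 3*u + 2) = (u - 5)*(u - 1)*(u + 1)^2*(u + 2)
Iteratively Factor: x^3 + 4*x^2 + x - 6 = (x - 1)*(x^2 + 5*x + 6) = (x - 1)*(x + 3)*(x + 2)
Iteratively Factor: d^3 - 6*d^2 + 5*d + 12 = (d - 4)*(d^2 - 2*d - 3) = (d - 4)*(d - 3)*(d + 1)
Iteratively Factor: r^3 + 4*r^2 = (r)*(r^2 + 4*r) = r*(r + 4)*(r)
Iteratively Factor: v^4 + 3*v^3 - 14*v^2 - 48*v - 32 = (v - 4)*(v^3 + 7*v^2 + 14*v + 8) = (v - 4)*(v + 2)*(v^2 + 5*v + 4) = (v - 4)*(v + 1)*(v + 2)*(v + 4)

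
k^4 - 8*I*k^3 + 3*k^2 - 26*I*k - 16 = (k - 8*I)*(k - I)^2*(k + 2*I)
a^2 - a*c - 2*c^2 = (a - 2*c)*(a + c)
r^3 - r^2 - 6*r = r*(r - 3)*(r + 2)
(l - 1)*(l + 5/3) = l^2 + 2*l/3 - 5/3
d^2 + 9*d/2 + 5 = (d + 2)*(d + 5/2)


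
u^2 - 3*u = u*(u - 3)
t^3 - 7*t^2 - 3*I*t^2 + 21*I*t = t*(t - 7)*(t - 3*I)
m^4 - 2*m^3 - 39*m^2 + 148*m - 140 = (m - 5)*(m - 2)^2*(m + 7)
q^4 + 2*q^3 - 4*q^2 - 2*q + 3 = (q - 1)^2*(q + 1)*(q + 3)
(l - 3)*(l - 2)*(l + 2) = l^3 - 3*l^2 - 4*l + 12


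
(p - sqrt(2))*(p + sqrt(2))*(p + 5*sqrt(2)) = p^3 + 5*sqrt(2)*p^2 - 2*p - 10*sqrt(2)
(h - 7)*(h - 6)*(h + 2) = h^3 - 11*h^2 + 16*h + 84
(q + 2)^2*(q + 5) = q^3 + 9*q^2 + 24*q + 20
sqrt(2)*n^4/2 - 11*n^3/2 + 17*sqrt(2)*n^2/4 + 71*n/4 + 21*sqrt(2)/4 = (n - 7*sqrt(2)/2)*(n - 3*sqrt(2))*(n + sqrt(2)/2)*(sqrt(2)*n/2 + 1/2)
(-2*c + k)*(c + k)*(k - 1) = -2*c^2*k + 2*c^2 - c*k^2 + c*k + k^3 - k^2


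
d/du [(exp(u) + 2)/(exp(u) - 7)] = -9*exp(u)/(exp(u) - 7)^2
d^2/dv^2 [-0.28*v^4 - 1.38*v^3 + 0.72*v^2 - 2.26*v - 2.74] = -3.36*v^2 - 8.28*v + 1.44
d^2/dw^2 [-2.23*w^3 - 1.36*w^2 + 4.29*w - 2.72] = -13.38*w - 2.72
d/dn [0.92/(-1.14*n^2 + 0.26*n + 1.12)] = (2.0976*n - 0.2392)/(-1.14*n^2 + 0.26*n + 1.12)^2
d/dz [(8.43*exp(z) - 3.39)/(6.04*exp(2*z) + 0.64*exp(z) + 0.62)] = (-50.9172*exp(2*z) + 40.9512*exp(z) + 7.3962)*exp(z)/(36.4816*exp(4*z) + 7.7312*exp(3*z) + 7.8992*exp(2*z) + 0.7936*exp(z) + 0.3844)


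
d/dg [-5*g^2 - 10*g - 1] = -10*g - 10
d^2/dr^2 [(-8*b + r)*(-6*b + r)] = 2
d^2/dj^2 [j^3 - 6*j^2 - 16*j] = 6*j - 12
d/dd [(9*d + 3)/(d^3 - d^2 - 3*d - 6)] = 3*(-6*d^3 + 2*d - 15)/(d^6 - 2*d^5 - 5*d^4 - 6*d^3 + 21*d^2 + 36*d + 36)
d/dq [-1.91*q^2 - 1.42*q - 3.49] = -3.82*q - 1.42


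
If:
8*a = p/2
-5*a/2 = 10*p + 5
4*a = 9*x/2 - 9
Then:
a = -2/65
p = -32/65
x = 1154/585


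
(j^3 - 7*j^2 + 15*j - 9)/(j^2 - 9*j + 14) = (j^3 - 7*j^2 + 15*j - 9)/(j^2 - 9*j + 14)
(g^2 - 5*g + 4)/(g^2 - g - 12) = (g - 1)/(g + 3)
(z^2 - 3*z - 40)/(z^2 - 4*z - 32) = (z + 5)/(z + 4)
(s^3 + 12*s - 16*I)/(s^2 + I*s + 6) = (s^2 + 2*I*s + 8)/(s + 3*I)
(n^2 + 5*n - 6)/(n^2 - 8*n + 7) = (n + 6)/(n - 7)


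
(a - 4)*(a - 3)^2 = a^3 - 10*a^2 + 33*a - 36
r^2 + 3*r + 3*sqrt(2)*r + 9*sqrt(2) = (r + 3)*(r + 3*sqrt(2))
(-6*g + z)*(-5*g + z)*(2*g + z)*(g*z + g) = 60*g^4*z + 60*g^4 + 8*g^3*z^2 + 8*g^3*z - 9*g^2*z^3 - 9*g^2*z^2 + g*z^4 + g*z^3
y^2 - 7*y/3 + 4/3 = (y - 4/3)*(y - 1)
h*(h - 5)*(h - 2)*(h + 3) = h^4 - 4*h^3 - 11*h^2 + 30*h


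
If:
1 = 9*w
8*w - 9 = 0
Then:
No Solution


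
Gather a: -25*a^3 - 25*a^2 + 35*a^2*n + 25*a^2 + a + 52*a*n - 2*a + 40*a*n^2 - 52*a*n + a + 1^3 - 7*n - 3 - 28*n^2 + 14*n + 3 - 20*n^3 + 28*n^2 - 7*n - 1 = -25*a^3 + 35*a^2*n + 40*a*n^2 - 20*n^3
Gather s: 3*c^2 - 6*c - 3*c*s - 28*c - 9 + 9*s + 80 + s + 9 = 3*c^2 - 34*c + s*(10 - 3*c) + 80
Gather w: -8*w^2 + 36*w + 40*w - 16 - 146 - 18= -8*w^2 + 76*w - 180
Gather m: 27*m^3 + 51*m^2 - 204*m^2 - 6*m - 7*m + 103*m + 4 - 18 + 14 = 27*m^3 - 153*m^2 + 90*m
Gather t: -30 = -30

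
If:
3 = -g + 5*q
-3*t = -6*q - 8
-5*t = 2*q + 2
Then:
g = -169/18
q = -23/18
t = 1/9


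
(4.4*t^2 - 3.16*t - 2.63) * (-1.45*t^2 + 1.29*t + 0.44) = -6.38*t^4 + 10.258*t^3 + 1.6731*t^2 - 4.7831*t - 1.1572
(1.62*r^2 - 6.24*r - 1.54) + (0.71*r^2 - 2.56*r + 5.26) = 2.33*r^2 - 8.8*r + 3.72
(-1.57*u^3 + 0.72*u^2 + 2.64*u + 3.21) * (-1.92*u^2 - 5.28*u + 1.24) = 3.0144*u^5 + 6.9072*u^4 - 10.8172*u^3 - 19.2096*u^2 - 13.6752*u + 3.9804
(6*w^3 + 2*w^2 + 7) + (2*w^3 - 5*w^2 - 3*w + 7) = 8*w^3 - 3*w^2 - 3*w + 14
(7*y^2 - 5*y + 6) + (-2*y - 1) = 7*y^2 - 7*y + 5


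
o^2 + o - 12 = (o - 3)*(o + 4)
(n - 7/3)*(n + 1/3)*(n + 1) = n^3 - n^2 - 25*n/9 - 7/9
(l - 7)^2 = l^2 - 14*l + 49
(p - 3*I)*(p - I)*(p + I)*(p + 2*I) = p^4 - I*p^3 + 7*p^2 - I*p + 6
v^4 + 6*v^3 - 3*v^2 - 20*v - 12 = (v - 2)*(v + 1)^2*(v + 6)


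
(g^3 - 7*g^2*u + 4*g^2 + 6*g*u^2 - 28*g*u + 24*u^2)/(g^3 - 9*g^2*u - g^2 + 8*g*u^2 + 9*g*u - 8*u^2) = (-g^2 + 6*g*u - 4*g + 24*u)/(-g^2 + 8*g*u + g - 8*u)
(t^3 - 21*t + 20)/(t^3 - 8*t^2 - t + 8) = (t^2 + t - 20)/(t^2 - 7*t - 8)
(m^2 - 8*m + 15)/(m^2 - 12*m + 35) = (m - 3)/(m - 7)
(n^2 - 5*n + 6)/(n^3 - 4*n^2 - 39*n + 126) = (n - 2)/(n^2 - n - 42)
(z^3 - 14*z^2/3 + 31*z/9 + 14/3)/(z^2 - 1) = (9*z^3 - 42*z^2 + 31*z + 42)/(9*(z^2 - 1))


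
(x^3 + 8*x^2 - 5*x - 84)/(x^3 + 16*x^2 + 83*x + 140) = (x - 3)/(x + 5)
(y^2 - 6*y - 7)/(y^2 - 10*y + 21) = (y + 1)/(y - 3)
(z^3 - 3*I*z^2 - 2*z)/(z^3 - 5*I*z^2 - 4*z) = (z - 2*I)/(z - 4*I)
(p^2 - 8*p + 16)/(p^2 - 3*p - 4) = (p - 4)/(p + 1)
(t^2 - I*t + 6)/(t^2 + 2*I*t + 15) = (t + 2*I)/(t + 5*I)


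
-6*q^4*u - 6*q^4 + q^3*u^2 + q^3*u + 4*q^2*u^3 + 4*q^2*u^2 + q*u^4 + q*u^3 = (-q + u)*(2*q + u)*(3*q + u)*(q*u + q)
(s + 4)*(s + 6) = s^2 + 10*s + 24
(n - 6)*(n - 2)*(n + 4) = n^3 - 4*n^2 - 20*n + 48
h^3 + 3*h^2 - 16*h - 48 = (h - 4)*(h + 3)*(h + 4)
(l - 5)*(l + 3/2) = l^2 - 7*l/2 - 15/2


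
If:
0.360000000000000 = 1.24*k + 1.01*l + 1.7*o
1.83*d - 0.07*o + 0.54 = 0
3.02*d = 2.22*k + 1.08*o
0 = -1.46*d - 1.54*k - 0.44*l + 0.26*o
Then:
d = -0.31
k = -0.19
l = 1.41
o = -0.49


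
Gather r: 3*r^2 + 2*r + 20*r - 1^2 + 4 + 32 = 3*r^2 + 22*r + 35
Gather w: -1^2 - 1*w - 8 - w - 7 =-2*w - 16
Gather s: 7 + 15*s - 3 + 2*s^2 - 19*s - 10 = 2*s^2 - 4*s - 6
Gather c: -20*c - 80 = -20*c - 80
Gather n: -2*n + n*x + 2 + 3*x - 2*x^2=n*(x - 2) - 2*x^2 + 3*x + 2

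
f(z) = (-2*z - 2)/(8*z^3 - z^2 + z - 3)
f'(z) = (-2*z - 2)*(-24*z^2 + 2*z - 1)/(8*z^3 - z^2 + z - 3)^2 - 2/(8*z^3 - z^2 + z - 3) = 2*(-8*z^3 + z^2 - z + (z + 1)*(24*z^2 - 2*z + 1) + 3)/(8*z^3 - z^2 + z - 3)^2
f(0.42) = 1.31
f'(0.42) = 3.59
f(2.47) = -0.06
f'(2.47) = 0.06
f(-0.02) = 0.65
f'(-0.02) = 0.89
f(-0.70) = 0.09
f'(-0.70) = 0.47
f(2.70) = -0.05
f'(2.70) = 0.04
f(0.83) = -2.13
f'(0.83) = 18.58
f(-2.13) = -0.03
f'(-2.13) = -0.01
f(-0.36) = 0.33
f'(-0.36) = 0.93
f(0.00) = 0.67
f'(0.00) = 0.89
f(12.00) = 0.00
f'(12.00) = 0.00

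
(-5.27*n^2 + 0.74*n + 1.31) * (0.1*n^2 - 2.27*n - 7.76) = -0.527*n^4 + 12.0369*n^3 + 39.3464*n^2 - 8.7161*n - 10.1656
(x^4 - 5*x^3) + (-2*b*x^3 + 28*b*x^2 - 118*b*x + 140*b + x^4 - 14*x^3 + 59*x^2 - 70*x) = -2*b*x^3 + 28*b*x^2 - 118*b*x + 140*b + 2*x^4 - 19*x^3 + 59*x^2 - 70*x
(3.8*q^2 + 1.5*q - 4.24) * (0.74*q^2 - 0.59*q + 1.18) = 2.812*q^4 - 1.132*q^3 + 0.4614*q^2 + 4.2716*q - 5.0032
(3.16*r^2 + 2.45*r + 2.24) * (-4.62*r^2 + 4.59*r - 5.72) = -14.5992*r^4 + 3.1854*r^3 - 17.1785*r^2 - 3.7324*r - 12.8128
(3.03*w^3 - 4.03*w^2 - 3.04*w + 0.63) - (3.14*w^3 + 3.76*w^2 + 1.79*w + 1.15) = -0.11*w^3 - 7.79*w^2 - 4.83*w - 0.52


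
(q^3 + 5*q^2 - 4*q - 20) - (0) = q^3 + 5*q^2 - 4*q - 20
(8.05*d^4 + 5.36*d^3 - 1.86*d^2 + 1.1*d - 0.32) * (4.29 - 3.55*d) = -28.5775*d^5 + 15.5065*d^4 + 29.5974*d^3 - 11.8844*d^2 + 5.855*d - 1.3728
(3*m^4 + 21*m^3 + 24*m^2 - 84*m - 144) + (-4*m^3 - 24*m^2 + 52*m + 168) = 3*m^4 + 17*m^3 - 32*m + 24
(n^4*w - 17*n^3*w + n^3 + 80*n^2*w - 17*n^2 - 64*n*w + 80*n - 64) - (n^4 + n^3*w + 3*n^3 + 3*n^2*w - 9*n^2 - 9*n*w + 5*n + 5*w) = n^4*w - n^4 - 18*n^3*w - 2*n^3 + 77*n^2*w - 8*n^2 - 55*n*w + 75*n - 5*w - 64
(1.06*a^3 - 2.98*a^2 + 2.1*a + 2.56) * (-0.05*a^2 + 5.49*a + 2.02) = -0.053*a^5 + 5.9684*a^4 - 14.324*a^3 + 5.3814*a^2 + 18.2964*a + 5.1712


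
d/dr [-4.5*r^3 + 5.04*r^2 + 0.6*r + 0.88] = -13.5*r^2 + 10.08*r + 0.6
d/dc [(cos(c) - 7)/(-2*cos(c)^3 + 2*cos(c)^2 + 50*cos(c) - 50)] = (-31*cos(c)/2 + 11*cos(2*c) - cos(3*c)/2 - 139)*sin(c)/(2*(cos(c)^3 - cos(c)^2 - 25*cos(c) + 25)^2)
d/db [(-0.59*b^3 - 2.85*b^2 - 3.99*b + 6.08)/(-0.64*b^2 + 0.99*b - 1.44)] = (0.3776*b^4 - 1.1682*b^3 - 2.8263*b^2 + 15.9904*b - 0.273599999999999)/(0.4096*b^4 - 1.2672*b^3 + 2.8233*b^2 - 2.8512*b + 2.0736)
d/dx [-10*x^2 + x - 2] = 1 - 20*x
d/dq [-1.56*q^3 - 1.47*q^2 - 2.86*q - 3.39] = -4.68*q^2 - 2.94*q - 2.86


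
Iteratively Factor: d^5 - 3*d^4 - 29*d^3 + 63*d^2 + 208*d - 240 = (d + 3)*(d^4 - 6*d^3 - 11*d^2 + 96*d - 80) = (d - 5)*(d + 3)*(d^3 - d^2 - 16*d + 16) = (d - 5)*(d + 3)*(d + 4)*(d^2 - 5*d + 4) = (d - 5)*(d - 1)*(d + 3)*(d + 4)*(d - 4)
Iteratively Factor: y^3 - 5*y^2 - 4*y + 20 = (y - 5)*(y^2 - 4) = (y - 5)*(y + 2)*(y - 2)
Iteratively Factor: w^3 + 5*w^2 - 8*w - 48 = (w + 4)*(w^2 + w - 12) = (w - 3)*(w + 4)*(w + 4)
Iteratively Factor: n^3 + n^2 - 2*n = (n - 1)*(n^2 + 2*n) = (n - 1)*(n + 2)*(n)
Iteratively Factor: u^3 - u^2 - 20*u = (u + 4)*(u^2 - 5*u) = (u - 5)*(u + 4)*(u)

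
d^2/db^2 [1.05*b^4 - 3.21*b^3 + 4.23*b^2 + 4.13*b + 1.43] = 12.6*b^2 - 19.26*b + 8.46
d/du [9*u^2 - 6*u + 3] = 18*u - 6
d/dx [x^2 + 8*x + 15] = 2*x + 8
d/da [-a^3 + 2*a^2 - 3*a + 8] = -3*a^2 + 4*a - 3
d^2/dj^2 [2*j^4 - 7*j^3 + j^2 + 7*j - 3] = 24*j^2 - 42*j + 2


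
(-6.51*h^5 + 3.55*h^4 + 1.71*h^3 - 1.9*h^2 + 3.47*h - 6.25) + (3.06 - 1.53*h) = -6.51*h^5 + 3.55*h^4 + 1.71*h^3 - 1.9*h^2 + 1.94*h - 3.19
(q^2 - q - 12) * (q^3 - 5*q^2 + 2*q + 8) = q^5 - 6*q^4 - 5*q^3 + 66*q^2 - 32*q - 96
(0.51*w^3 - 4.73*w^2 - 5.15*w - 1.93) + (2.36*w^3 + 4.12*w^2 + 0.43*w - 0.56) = 2.87*w^3 - 0.61*w^2 - 4.72*w - 2.49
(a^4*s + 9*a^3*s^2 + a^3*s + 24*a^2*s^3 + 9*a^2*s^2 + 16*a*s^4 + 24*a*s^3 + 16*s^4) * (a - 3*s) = a^5*s + 6*a^4*s^2 + a^4*s - 3*a^3*s^3 + 6*a^3*s^2 - 56*a^2*s^4 - 3*a^2*s^3 - 48*a*s^5 - 56*a*s^4 - 48*s^5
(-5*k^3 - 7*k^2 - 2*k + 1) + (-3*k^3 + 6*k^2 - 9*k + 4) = -8*k^3 - k^2 - 11*k + 5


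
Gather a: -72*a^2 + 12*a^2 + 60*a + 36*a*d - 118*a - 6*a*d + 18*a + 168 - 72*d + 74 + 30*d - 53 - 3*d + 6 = -60*a^2 + a*(30*d - 40) - 45*d + 195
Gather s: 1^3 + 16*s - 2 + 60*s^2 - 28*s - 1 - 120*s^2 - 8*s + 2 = -60*s^2 - 20*s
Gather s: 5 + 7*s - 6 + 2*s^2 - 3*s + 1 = 2*s^2 + 4*s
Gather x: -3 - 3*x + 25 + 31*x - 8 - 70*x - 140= -42*x - 126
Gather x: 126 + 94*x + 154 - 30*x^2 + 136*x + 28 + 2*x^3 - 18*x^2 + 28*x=2*x^3 - 48*x^2 + 258*x + 308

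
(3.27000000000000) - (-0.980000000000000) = 4.25000000000000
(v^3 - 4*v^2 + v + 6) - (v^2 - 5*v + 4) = v^3 - 5*v^2 + 6*v + 2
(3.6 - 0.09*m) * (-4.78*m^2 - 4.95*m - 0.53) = 0.4302*m^3 - 16.7625*m^2 - 17.7723*m - 1.908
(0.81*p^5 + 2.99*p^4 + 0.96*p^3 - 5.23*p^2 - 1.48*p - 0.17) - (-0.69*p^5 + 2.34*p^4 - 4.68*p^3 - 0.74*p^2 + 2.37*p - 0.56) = 1.5*p^5 + 0.65*p^4 + 5.64*p^3 - 4.49*p^2 - 3.85*p + 0.39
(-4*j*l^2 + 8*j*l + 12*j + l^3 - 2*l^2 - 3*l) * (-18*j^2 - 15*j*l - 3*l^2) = 72*j^3*l^2 - 144*j^3*l - 216*j^3 + 42*j^2*l^3 - 84*j^2*l^2 - 126*j^2*l - 3*j*l^4 + 6*j*l^3 + 9*j*l^2 - 3*l^5 + 6*l^4 + 9*l^3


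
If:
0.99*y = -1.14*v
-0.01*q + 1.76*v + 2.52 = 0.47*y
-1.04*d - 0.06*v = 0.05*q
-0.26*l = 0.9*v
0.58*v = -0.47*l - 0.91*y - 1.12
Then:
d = -18.06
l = -1.85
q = 375.04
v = 0.53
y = -0.62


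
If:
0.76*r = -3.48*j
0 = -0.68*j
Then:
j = 0.00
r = 0.00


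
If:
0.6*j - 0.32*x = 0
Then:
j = 0.533333333333333*x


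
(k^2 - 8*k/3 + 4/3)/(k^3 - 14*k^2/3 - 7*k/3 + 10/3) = (k - 2)/(k^2 - 4*k - 5)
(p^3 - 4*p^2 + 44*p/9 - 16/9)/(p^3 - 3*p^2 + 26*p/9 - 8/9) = (p - 2)/(p - 1)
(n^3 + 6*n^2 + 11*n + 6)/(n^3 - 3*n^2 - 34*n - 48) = (n + 1)/(n - 8)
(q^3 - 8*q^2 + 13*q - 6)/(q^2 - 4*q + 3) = (q^2 - 7*q + 6)/(q - 3)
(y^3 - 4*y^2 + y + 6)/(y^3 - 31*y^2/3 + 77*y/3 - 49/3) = 3*(y^3 - 4*y^2 + y + 6)/(3*y^3 - 31*y^2 + 77*y - 49)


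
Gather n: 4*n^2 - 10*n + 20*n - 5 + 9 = 4*n^2 + 10*n + 4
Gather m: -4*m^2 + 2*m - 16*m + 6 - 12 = -4*m^2 - 14*m - 6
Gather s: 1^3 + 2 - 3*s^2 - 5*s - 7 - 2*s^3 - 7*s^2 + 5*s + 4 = -2*s^3 - 10*s^2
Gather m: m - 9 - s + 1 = m - s - 8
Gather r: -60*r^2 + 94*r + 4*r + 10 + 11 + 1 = -60*r^2 + 98*r + 22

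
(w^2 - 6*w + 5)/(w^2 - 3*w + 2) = (w - 5)/(w - 2)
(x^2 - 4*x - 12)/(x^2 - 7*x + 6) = (x + 2)/(x - 1)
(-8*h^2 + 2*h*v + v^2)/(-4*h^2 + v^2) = (4*h + v)/(2*h + v)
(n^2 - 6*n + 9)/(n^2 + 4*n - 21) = (n - 3)/(n + 7)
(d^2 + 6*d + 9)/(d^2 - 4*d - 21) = (d + 3)/(d - 7)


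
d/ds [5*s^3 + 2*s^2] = s*(15*s + 4)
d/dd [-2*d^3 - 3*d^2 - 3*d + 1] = -6*d^2 - 6*d - 3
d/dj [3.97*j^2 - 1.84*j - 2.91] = 7.94*j - 1.84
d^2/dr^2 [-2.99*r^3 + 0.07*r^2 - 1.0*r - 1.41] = 0.14 - 17.94*r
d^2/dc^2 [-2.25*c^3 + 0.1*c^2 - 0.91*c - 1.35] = 0.2 - 13.5*c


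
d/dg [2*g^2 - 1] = 4*g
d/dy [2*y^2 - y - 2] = 4*y - 1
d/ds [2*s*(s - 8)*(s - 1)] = 6*s^2 - 36*s + 16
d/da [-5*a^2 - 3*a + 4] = -10*a - 3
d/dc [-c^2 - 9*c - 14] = -2*c - 9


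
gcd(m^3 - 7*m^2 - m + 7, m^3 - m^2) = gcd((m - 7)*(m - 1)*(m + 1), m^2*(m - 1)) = m - 1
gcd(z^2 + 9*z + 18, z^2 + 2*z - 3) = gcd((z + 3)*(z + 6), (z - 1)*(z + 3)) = z + 3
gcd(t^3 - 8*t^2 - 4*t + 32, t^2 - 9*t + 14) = t - 2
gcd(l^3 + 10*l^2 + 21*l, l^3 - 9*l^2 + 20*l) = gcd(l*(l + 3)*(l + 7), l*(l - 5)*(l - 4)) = l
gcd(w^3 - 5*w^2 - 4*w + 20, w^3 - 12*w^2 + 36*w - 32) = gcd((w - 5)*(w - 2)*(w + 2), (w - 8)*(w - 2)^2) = w - 2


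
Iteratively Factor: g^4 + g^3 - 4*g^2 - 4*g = (g - 2)*(g^3 + 3*g^2 + 2*g) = g*(g - 2)*(g^2 + 3*g + 2) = g*(g - 2)*(g + 1)*(g + 2)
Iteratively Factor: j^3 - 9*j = (j + 3)*(j^2 - 3*j) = (j - 3)*(j + 3)*(j)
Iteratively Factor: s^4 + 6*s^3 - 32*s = (s + 4)*(s^3 + 2*s^2 - 8*s) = (s + 4)^2*(s^2 - 2*s) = (s - 2)*(s + 4)^2*(s)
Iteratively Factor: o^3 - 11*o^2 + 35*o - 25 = (o - 5)*(o^2 - 6*o + 5) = (o - 5)^2*(o - 1)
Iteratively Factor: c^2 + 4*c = (c)*(c + 4)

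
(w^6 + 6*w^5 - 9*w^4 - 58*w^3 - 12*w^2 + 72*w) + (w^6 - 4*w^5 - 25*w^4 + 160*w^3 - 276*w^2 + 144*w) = 2*w^6 + 2*w^5 - 34*w^4 + 102*w^3 - 288*w^2 + 216*w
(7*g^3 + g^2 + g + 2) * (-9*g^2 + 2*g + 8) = -63*g^5 + 5*g^4 + 49*g^3 - 8*g^2 + 12*g + 16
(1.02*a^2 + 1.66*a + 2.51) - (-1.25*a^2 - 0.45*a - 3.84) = 2.27*a^2 + 2.11*a + 6.35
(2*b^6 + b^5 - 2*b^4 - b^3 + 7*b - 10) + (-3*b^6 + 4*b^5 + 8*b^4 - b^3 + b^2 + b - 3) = -b^6 + 5*b^5 + 6*b^4 - 2*b^3 + b^2 + 8*b - 13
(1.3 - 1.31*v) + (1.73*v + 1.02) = 0.42*v + 2.32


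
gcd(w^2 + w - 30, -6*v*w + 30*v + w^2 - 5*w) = w - 5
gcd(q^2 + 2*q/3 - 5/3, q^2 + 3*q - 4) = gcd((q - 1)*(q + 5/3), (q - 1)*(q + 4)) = q - 1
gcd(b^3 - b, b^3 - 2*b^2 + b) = b^2 - b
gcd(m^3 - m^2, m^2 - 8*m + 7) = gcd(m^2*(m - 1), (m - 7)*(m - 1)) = m - 1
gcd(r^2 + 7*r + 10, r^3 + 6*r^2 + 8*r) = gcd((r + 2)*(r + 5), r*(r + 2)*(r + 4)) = r + 2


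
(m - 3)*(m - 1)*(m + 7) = m^3 + 3*m^2 - 25*m + 21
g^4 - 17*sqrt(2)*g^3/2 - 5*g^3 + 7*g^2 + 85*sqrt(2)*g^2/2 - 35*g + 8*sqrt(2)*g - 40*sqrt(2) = (g - 5)*(g - 8*sqrt(2))*(g - sqrt(2))*(g + sqrt(2)/2)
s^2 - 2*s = s*(s - 2)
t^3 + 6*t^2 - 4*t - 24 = (t - 2)*(t + 2)*(t + 6)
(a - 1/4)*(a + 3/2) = a^2 + 5*a/4 - 3/8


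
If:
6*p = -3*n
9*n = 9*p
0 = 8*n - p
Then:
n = 0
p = 0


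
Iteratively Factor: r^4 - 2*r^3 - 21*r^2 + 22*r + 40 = (r + 1)*(r^3 - 3*r^2 - 18*r + 40) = (r - 2)*(r + 1)*(r^2 - r - 20) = (r - 2)*(r + 1)*(r + 4)*(r - 5)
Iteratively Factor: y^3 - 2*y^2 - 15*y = (y)*(y^2 - 2*y - 15) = y*(y + 3)*(y - 5)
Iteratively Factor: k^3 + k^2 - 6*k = (k)*(k^2 + k - 6) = k*(k - 2)*(k + 3)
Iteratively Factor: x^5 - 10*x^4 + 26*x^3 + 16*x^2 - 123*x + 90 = (x - 3)*(x^4 - 7*x^3 + 5*x^2 + 31*x - 30) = (x - 3)*(x + 2)*(x^3 - 9*x^2 + 23*x - 15) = (x - 3)*(x - 1)*(x + 2)*(x^2 - 8*x + 15) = (x - 5)*(x - 3)*(x - 1)*(x + 2)*(x - 3)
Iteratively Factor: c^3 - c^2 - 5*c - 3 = (c + 1)*(c^2 - 2*c - 3) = (c + 1)^2*(c - 3)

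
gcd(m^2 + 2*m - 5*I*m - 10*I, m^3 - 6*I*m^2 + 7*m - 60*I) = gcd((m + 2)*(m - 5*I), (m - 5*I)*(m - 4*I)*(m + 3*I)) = m - 5*I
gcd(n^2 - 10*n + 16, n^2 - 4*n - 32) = n - 8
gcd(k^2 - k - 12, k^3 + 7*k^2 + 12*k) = k + 3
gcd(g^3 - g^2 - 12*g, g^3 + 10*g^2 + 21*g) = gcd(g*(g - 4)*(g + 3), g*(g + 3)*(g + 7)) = g^2 + 3*g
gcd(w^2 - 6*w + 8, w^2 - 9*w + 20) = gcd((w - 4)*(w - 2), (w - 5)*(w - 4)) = w - 4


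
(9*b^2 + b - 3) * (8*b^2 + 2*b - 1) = 72*b^4 + 26*b^3 - 31*b^2 - 7*b + 3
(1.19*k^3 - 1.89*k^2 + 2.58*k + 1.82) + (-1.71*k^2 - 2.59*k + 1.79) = 1.19*k^3 - 3.6*k^2 - 0.00999999999999979*k + 3.61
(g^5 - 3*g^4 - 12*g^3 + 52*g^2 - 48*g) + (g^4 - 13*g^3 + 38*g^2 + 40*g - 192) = g^5 - 2*g^4 - 25*g^3 + 90*g^2 - 8*g - 192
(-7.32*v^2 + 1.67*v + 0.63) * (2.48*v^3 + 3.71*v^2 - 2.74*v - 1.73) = -18.1536*v^5 - 23.0156*v^4 + 27.8149*v^3 + 10.4251*v^2 - 4.6153*v - 1.0899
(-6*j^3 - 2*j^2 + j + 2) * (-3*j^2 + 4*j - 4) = 18*j^5 - 18*j^4 + 13*j^3 + 6*j^2 + 4*j - 8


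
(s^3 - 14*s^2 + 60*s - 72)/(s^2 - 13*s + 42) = (s^2 - 8*s + 12)/(s - 7)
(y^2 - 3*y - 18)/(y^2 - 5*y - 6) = (y + 3)/(y + 1)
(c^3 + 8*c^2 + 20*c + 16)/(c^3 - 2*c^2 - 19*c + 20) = (c^2 + 4*c + 4)/(c^2 - 6*c + 5)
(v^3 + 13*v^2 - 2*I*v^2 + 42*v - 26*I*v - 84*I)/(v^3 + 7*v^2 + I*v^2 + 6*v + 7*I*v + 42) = (v + 6)/(v + 3*I)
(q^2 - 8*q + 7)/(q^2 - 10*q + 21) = (q - 1)/(q - 3)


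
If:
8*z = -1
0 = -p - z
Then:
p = 1/8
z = -1/8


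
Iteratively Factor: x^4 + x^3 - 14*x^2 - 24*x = (x + 2)*(x^3 - x^2 - 12*x) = (x - 4)*(x + 2)*(x^2 + 3*x) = (x - 4)*(x + 2)*(x + 3)*(x)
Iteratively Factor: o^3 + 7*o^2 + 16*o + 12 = (o + 3)*(o^2 + 4*o + 4) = (o + 2)*(o + 3)*(o + 2)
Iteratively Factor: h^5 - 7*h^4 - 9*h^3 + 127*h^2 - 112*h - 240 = (h - 3)*(h^4 - 4*h^3 - 21*h^2 + 64*h + 80) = (h - 5)*(h - 3)*(h^3 + h^2 - 16*h - 16) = (h - 5)*(h - 3)*(h + 1)*(h^2 - 16) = (h - 5)*(h - 3)*(h + 1)*(h + 4)*(h - 4)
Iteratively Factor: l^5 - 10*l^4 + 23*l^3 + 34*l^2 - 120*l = (l)*(l^4 - 10*l^3 + 23*l^2 + 34*l - 120) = l*(l - 5)*(l^3 - 5*l^2 - 2*l + 24) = l*(l - 5)*(l - 4)*(l^2 - l - 6) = l*(l - 5)*(l - 4)*(l - 3)*(l + 2)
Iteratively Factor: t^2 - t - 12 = (t + 3)*(t - 4)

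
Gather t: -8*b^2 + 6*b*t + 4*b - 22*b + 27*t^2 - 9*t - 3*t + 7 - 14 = -8*b^2 - 18*b + 27*t^2 + t*(6*b - 12) - 7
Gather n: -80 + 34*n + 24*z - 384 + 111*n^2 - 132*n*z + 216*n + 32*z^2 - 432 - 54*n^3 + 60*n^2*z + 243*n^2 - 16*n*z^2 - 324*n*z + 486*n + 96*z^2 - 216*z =-54*n^3 + n^2*(60*z + 354) + n*(-16*z^2 - 456*z + 736) + 128*z^2 - 192*z - 896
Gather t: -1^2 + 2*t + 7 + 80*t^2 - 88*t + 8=80*t^2 - 86*t + 14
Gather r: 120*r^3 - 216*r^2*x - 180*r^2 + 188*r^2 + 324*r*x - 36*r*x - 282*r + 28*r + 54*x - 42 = 120*r^3 + r^2*(8 - 216*x) + r*(288*x - 254) + 54*x - 42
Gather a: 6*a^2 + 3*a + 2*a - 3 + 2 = 6*a^2 + 5*a - 1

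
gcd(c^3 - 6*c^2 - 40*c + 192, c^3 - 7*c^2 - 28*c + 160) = c^2 - 12*c + 32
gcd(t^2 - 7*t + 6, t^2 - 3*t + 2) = t - 1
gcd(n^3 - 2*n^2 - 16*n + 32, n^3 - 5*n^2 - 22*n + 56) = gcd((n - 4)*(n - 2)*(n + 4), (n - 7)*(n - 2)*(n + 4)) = n^2 + 2*n - 8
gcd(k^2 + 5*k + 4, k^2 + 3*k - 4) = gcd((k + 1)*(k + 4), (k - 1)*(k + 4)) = k + 4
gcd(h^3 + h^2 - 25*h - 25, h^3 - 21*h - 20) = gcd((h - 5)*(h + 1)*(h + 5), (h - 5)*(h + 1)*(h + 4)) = h^2 - 4*h - 5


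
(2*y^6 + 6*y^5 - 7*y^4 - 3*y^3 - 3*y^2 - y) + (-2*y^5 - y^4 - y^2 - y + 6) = 2*y^6 + 4*y^5 - 8*y^4 - 3*y^3 - 4*y^2 - 2*y + 6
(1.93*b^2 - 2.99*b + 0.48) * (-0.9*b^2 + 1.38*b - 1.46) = -1.737*b^4 + 5.3544*b^3 - 7.376*b^2 + 5.0278*b - 0.7008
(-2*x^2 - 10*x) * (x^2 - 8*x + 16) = -2*x^4 + 6*x^3 + 48*x^2 - 160*x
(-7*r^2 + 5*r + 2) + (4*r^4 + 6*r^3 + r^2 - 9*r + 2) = 4*r^4 + 6*r^3 - 6*r^2 - 4*r + 4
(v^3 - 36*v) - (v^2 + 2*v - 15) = v^3 - v^2 - 38*v + 15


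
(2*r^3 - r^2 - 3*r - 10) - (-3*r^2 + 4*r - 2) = 2*r^3 + 2*r^2 - 7*r - 8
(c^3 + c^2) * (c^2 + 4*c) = c^5 + 5*c^4 + 4*c^3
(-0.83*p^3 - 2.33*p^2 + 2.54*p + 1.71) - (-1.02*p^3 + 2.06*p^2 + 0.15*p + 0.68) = 0.19*p^3 - 4.39*p^2 + 2.39*p + 1.03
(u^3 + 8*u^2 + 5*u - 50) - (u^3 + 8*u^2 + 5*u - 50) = 0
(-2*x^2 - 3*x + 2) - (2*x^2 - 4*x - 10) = -4*x^2 + x + 12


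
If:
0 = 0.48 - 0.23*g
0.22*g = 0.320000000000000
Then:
No Solution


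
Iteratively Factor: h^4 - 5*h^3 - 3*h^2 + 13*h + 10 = (h + 1)*(h^3 - 6*h^2 + 3*h + 10) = (h - 2)*(h + 1)*(h^2 - 4*h - 5) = (h - 5)*(h - 2)*(h + 1)*(h + 1)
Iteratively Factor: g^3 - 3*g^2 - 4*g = (g - 4)*(g^2 + g) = (g - 4)*(g + 1)*(g)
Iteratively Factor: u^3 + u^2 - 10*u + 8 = (u - 1)*(u^2 + 2*u - 8) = (u - 1)*(u + 4)*(u - 2)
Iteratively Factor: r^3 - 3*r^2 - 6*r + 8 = (r - 4)*(r^2 + r - 2) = (r - 4)*(r - 1)*(r + 2)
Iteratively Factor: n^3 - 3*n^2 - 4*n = (n - 4)*(n^2 + n) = n*(n - 4)*(n + 1)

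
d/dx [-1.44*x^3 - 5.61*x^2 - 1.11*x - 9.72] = -4.32*x^2 - 11.22*x - 1.11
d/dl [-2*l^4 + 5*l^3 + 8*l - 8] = -8*l^3 + 15*l^2 + 8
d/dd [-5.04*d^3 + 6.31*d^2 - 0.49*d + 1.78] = -15.12*d^2 + 12.62*d - 0.49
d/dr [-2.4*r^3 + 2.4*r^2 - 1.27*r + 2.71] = -7.2*r^2 + 4.8*r - 1.27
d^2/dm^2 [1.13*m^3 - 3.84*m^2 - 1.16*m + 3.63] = 6.78*m - 7.68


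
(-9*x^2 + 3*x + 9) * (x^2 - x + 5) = -9*x^4 + 12*x^3 - 39*x^2 + 6*x + 45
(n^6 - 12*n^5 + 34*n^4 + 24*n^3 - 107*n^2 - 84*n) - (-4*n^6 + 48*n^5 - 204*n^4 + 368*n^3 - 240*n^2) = 5*n^6 - 60*n^5 + 238*n^4 - 344*n^3 + 133*n^2 - 84*n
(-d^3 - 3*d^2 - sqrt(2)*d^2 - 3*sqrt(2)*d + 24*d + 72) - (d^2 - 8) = -d^3 - 4*d^2 - sqrt(2)*d^2 - 3*sqrt(2)*d + 24*d + 80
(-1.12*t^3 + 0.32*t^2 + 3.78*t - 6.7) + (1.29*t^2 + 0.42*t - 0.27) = -1.12*t^3 + 1.61*t^2 + 4.2*t - 6.97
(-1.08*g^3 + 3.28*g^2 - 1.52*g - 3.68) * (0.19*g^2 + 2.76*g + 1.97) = -0.2052*g^5 - 2.3576*g^4 + 6.6364*g^3 + 1.5672*g^2 - 13.1512*g - 7.2496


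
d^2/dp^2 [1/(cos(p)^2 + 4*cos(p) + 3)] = (-4*sin(p)^4 + 6*sin(p)^2 + 27*cos(p) - 3*cos(3*p) + 24)/((cos(p) + 1)^3*(cos(p) + 3)^3)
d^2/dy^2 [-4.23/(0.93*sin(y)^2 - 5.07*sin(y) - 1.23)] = (-14.634108*sin(y)^4 + 59.834619*sin(y)^3 - 106.135353*sin(y)^2 - 93.290535*sin(y) + 227.140848)/(-0.93*sin(y)^2 + 5.07*sin(y) + 1.23)^3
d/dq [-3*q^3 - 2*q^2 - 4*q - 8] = -9*q^2 - 4*q - 4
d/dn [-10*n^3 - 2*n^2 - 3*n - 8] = -30*n^2 - 4*n - 3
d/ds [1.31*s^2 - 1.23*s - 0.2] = 2.62*s - 1.23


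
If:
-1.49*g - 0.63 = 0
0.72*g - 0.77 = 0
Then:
No Solution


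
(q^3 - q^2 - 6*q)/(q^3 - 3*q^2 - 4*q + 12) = q/(q - 2)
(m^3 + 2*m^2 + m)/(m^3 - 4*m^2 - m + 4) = m*(m + 1)/(m^2 - 5*m + 4)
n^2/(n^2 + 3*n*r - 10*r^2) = n^2/(n^2 + 3*n*r - 10*r^2)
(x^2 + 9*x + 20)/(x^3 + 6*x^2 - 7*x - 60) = 1/(x - 3)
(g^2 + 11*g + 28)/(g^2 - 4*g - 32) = (g + 7)/(g - 8)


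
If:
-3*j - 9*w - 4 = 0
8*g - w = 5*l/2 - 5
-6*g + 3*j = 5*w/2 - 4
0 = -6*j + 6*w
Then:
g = 23/36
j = -1/3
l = 188/45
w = -1/3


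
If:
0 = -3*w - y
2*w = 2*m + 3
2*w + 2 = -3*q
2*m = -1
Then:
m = -1/2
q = -4/3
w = 1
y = -3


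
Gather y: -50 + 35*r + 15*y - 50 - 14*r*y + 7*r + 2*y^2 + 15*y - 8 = 42*r + 2*y^2 + y*(30 - 14*r) - 108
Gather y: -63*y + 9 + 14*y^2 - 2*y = 14*y^2 - 65*y + 9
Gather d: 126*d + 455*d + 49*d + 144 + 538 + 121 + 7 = 630*d + 810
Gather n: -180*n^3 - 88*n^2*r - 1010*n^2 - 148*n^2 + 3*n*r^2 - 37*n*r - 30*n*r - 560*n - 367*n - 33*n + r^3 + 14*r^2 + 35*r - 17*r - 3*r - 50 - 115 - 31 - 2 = -180*n^3 + n^2*(-88*r - 1158) + n*(3*r^2 - 67*r - 960) + r^3 + 14*r^2 + 15*r - 198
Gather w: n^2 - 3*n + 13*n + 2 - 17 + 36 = n^2 + 10*n + 21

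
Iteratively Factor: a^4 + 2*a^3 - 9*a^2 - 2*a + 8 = (a + 1)*(a^3 + a^2 - 10*a + 8) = (a + 1)*(a + 4)*(a^2 - 3*a + 2) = (a - 2)*(a + 1)*(a + 4)*(a - 1)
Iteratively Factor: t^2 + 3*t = (t)*(t + 3)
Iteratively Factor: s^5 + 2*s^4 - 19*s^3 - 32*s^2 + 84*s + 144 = (s + 2)*(s^4 - 19*s^2 + 6*s + 72) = (s - 3)*(s + 2)*(s^3 + 3*s^2 - 10*s - 24) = (s - 3)^2*(s + 2)*(s^2 + 6*s + 8) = (s - 3)^2*(s + 2)^2*(s + 4)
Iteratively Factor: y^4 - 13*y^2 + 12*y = (y + 4)*(y^3 - 4*y^2 + 3*y) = (y - 1)*(y + 4)*(y^2 - 3*y) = y*(y - 1)*(y + 4)*(y - 3)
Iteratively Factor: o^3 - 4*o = (o)*(o^2 - 4) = o*(o - 2)*(o + 2)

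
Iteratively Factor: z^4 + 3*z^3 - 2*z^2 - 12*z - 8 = (z + 1)*(z^3 + 2*z^2 - 4*z - 8) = (z + 1)*(z + 2)*(z^2 - 4) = (z - 2)*(z + 1)*(z + 2)*(z + 2)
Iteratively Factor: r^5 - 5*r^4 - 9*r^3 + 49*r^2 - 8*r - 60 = (r + 1)*(r^4 - 6*r^3 - 3*r^2 + 52*r - 60) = (r - 5)*(r + 1)*(r^3 - r^2 - 8*r + 12) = (r - 5)*(r + 1)*(r + 3)*(r^2 - 4*r + 4) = (r - 5)*(r - 2)*(r + 1)*(r + 3)*(r - 2)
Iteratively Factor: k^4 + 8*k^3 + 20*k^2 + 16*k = (k + 4)*(k^3 + 4*k^2 + 4*k) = (k + 2)*(k + 4)*(k^2 + 2*k) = (k + 2)^2*(k + 4)*(k)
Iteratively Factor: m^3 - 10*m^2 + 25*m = (m)*(m^2 - 10*m + 25) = m*(m - 5)*(m - 5)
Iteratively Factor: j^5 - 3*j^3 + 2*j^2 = (j - 1)*(j^4 + j^3 - 2*j^2) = (j - 1)^2*(j^3 + 2*j^2) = (j - 1)^2*(j + 2)*(j^2) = j*(j - 1)^2*(j + 2)*(j)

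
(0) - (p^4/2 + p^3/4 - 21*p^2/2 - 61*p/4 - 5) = -p^4/2 - p^3/4 + 21*p^2/2 + 61*p/4 + 5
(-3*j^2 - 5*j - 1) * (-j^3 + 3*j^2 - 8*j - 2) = 3*j^5 - 4*j^4 + 10*j^3 + 43*j^2 + 18*j + 2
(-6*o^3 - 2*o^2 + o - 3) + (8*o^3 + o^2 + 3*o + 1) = 2*o^3 - o^2 + 4*o - 2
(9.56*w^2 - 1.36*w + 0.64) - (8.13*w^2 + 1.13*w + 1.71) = 1.43*w^2 - 2.49*w - 1.07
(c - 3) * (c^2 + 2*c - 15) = c^3 - c^2 - 21*c + 45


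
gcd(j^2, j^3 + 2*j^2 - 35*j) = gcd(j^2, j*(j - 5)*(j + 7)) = j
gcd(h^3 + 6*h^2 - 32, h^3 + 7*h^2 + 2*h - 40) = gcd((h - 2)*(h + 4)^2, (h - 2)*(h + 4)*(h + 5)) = h^2 + 2*h - 8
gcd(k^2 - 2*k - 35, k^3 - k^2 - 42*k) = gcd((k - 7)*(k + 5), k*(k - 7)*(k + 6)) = k - 7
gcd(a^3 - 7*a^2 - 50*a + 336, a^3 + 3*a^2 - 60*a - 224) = a^2 - a - 56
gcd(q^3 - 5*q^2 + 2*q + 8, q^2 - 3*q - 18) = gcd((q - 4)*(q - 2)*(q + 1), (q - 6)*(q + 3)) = 1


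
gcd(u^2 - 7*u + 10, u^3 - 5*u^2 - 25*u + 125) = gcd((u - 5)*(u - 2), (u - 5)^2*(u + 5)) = u - 5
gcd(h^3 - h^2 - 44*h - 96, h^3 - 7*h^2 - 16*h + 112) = h + 4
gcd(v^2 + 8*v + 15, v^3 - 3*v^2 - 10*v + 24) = v + 3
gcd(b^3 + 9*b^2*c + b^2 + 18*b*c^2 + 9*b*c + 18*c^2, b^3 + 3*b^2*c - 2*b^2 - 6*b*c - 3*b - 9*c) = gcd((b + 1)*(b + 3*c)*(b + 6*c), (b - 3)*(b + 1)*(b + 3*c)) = b^2 + 3*b*c + b + 3*c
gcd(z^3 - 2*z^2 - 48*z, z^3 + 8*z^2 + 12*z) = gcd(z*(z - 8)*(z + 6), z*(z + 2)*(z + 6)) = z^2 + 6*z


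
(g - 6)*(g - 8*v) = g^2 - 8*g*v - 6*g + 48*v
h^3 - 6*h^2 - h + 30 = (h - 5)*(h - 3)*(h + 2)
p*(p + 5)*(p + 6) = p^3 + 11*p^2 + 30*p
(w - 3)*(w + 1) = w^2 - 2*w - 3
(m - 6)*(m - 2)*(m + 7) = m^3 - m^2 - 44*m + 84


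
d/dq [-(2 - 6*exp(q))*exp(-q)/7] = 2*exp(-q)/7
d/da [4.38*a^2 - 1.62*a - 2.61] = 8.76*a - 1.62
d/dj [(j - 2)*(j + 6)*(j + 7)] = 3*j^2 + 22*j + 16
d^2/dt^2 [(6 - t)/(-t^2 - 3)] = 2*(4*t^2*(t - 6) + 3*(2 - t)*(t^2 + 3))/(t^2 + 3)^3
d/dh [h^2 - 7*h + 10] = 2*h - 7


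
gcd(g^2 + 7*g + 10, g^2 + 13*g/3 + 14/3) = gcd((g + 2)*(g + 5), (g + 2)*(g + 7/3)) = g + 2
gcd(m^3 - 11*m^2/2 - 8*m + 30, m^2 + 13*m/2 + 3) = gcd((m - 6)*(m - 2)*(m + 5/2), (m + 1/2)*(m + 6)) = 1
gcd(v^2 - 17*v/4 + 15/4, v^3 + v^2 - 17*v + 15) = v - 3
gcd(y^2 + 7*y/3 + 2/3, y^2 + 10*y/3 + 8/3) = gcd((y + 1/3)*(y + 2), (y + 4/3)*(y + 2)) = y + 2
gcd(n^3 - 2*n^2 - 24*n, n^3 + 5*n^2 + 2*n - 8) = n + 4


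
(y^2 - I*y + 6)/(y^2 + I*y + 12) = (y + 2*I)/(y + 4*I)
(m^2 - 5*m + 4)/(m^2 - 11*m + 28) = (m - 1)/(m - 7)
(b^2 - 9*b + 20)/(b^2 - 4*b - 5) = (b - 4)/(b + 1)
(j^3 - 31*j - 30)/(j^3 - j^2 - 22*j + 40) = (j^2 - 5*j - 6)/(j^2 - 6*j + 8)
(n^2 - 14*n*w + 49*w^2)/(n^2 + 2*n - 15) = (n^2 - 14*n*w + 49*w^2)/(n^2 + 2*n - 15)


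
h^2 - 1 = (h - 1)*(h + 1)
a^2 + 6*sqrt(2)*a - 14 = (a - sqrt(2))*(a + 7*sqrt(2))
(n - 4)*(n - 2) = n^2 - 6*n + 8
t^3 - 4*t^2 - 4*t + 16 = (t - 4)*(t - 2)*(t + 2)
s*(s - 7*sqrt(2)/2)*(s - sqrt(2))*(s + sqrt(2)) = s^4 - 7*sqrt(2)*s^3/2 - 2*s^2 + 7*sqrt(2)*s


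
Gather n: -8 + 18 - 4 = 6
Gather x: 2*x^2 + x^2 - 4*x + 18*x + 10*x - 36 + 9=3*x^2 + 24*x - 27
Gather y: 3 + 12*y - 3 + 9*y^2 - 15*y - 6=9*y^2 - 3*y - 6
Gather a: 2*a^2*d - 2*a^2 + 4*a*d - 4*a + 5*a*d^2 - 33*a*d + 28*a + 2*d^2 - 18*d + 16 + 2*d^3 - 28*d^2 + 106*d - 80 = a^2*(2*d - 2) + a*(5*d^2 - 29*d + 24) + 2*d^3 - 26*d^2 + 88*d - 64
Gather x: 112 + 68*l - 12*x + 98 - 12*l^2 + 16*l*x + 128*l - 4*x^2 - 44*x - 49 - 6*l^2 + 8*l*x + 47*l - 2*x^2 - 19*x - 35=-18*l^2 + 243*l - 6*x^2 + x*(24*l - 75) + 126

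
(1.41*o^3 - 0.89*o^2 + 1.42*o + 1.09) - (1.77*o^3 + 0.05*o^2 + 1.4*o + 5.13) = -0.36*o^3 - 0.94*o^2 + 0.02*o - 4.04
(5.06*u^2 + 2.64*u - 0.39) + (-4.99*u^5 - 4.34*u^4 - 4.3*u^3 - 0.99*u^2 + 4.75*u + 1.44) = -4.99*u^5 - 4.34*u^4 - 4.3*u^3 + 4.07*u^2 + 7.39*u + 1.05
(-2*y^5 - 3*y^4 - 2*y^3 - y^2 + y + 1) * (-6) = 12*y^5 + 18*y^4 + 12*y^3 + 6*y^2 - 6*y - 6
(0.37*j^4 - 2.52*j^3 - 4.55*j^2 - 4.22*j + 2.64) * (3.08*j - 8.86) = 1.1396*j^5 - 11.0398*j^4 + 8.3132*j^3 + 27.3154*j^2 + 45.5204*j - 23.3904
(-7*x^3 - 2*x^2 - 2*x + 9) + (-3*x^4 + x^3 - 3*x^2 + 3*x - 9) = -3*x^4 - 6*x^3 - 5*x^2 + x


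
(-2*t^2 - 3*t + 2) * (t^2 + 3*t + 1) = -2*t^4 - 9*t^3 - 9*t^2 + 3*t + 2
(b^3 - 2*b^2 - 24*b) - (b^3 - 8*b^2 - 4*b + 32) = 6*b^2 - 20*b - 32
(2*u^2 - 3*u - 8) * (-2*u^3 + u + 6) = -4*u^5 + 6*u^4 + 18*u^3 + 9*u^2 - 26*u - 48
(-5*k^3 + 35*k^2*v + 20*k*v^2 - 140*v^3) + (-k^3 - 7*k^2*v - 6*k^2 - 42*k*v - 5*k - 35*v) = -6*k^3 + 28*k^2*v - 6*k^2 + 20*k*v^2 - 42*k*v - 5*k - 140*v^3 - 35*v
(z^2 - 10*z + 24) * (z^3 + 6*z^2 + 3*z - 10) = z^5 - 4*z^4 - 33*z^3 + 104*z^2 + 172*z - 240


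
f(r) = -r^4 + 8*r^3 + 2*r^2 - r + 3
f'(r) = -4*r^3 + 24*r^2 + 4*r - 1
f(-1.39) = -16.96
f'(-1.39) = 50.55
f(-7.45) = -6267.02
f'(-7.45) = 2955.23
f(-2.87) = -234.62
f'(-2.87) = 279.77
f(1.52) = 28.86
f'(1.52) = 46.48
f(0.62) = 4.91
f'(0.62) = 9.75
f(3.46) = 211.54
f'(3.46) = 134.47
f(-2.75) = -202.69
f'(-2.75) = 252.69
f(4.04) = 292.72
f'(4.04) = 143.12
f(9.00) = -573.00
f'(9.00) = -937.00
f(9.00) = -573.00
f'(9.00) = -937.00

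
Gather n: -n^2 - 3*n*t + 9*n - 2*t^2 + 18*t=-n^2 + n*(9 - 3*t) - 2*t^2 + 18*t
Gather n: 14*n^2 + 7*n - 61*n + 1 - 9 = 14*n^2 - 54*n - 8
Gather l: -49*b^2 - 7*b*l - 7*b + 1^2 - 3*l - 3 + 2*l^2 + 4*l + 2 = -49*b^2 - 7*b + 2*l^2 + l*(1 - 7*b)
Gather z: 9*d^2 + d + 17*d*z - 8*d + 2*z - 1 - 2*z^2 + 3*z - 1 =9*d^2 - 7*d - 2*z^2 + z*(17*d + 5) - 2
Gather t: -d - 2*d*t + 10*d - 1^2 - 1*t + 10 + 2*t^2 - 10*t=9*d + 2*t^2 + t*(-2*d - 11) + 9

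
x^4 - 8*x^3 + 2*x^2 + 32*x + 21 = (x - 7)*(x - 3)*(x + 1)^2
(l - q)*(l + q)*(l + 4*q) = l^3 + 4*l^2*q - l*q^2 - 4*q^3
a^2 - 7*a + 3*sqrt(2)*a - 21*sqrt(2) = (a - 7)*(a + 3*sqrt(2))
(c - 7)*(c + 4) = c^2 - 3*c - 28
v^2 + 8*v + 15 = (v + 3)*(v + 5)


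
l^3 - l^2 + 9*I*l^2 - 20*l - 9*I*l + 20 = (l - 1)*(l + 4*I)*(l + 5*I)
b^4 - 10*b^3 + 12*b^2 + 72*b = b*(b - 6)^2*(b + 2)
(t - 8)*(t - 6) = t^2 - 14*t + 48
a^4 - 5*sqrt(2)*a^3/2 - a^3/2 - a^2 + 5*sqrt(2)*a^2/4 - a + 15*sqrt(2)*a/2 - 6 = (a - 2)*(a + 3/2)*(a - 2*sqrt(2))*(a - sqrt(2)/2)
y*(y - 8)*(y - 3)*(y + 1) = y^4 - 10*y^3 + 13*y^2 + 24*y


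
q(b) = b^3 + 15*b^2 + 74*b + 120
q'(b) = 3*b^2 + 30*b + 74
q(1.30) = 243.75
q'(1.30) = 118.07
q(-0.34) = 96.53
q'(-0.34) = 64.15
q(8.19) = 2281.55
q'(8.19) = 520.93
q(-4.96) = -0.04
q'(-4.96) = -1.00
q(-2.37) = 15.56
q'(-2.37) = 19.75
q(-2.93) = 6.80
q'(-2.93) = 11.85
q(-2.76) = 9.00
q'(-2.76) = 14.05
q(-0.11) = 112.04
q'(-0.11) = 70.74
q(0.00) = 120.00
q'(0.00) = 74.00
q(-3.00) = 6.00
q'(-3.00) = 11.00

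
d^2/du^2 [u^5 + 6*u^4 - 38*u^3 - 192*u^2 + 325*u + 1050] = 20*u^3 + 72*u^2 - 228*u - 384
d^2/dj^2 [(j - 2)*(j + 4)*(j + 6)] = 6*j + 16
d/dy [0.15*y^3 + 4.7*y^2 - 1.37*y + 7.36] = 0.45*y^2 + 9.4*y - 1.37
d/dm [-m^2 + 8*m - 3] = 8 - 2*m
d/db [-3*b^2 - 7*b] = -6*b - 7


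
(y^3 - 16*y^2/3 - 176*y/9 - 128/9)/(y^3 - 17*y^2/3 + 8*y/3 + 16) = (3*y^2 - 20*y - 32)/(3*(y^2 - 7*y + 12))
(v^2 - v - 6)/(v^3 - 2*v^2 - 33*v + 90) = (v + 2)/(v^2 + v - 30)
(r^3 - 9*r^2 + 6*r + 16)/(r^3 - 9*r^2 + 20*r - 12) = (r^2 - 7*r - 8)/(r^2 - 7*r + 6)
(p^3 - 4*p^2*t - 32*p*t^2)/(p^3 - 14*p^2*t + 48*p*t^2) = (p + 4*t)/(p - 6*t)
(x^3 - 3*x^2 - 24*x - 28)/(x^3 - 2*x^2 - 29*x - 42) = (x + 2)/(x + 3)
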